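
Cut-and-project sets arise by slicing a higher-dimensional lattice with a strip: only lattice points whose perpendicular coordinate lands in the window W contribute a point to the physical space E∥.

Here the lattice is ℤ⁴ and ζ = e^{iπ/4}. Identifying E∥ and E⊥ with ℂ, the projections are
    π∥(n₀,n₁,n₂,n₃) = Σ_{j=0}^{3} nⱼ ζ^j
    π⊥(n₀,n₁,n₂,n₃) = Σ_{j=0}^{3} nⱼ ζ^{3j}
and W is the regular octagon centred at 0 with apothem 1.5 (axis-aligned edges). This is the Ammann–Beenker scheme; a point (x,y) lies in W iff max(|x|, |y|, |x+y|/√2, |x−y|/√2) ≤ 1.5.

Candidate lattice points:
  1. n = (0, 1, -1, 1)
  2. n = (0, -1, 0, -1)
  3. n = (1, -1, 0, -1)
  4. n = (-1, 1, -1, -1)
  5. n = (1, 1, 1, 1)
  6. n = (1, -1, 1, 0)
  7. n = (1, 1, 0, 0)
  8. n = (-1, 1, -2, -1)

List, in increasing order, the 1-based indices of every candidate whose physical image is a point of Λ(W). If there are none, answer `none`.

With ζ = e^{iπ/4} the internal vectors are ζ^0,ζ^3,ζ^6,ζ^9.
#1 (0, 1, -1, 1): internal (0.000000, 2.414214); octagon support 2.414214 vs apothem 1.5 → ∉ W
#2 (0, -1, 0, -1): internal (0.000000, -1.414214); octagon support 1.414214 vs apothem 1.5 → ∈ W
#3 (1, -1, 0, -1): internal (1.000000, -1.414214); octagon support 1.707107 vs apothem 1.5 → ∉ W
#4 (-1, 1, -1, -1): internal (-2.414214, 1.000000); octagon support 2.414214 vs apothem 1.5 → ∉ W
#5 (1, 1, 1, 1): internal (1.000000, 0.414214); octagon support 1.000000 vs apothem 1.5 → ∈ W
#6 (1, -1, 1, 0): internal (1.707107, -1.707107); octagon support 2.414214 vs apothem 1.5 → ∉ W
#7 (1, 1, 0, 0): internal (0.292893, 0.707107); octagon support 0.707107 vs apothem 1.5 → ∈ W
#8 (-1, 1, -2, -1): internal (-2.414214, 2.000000); octagon support 3.121320 vs apothem 1.5 → ∉ W

2, 5, 7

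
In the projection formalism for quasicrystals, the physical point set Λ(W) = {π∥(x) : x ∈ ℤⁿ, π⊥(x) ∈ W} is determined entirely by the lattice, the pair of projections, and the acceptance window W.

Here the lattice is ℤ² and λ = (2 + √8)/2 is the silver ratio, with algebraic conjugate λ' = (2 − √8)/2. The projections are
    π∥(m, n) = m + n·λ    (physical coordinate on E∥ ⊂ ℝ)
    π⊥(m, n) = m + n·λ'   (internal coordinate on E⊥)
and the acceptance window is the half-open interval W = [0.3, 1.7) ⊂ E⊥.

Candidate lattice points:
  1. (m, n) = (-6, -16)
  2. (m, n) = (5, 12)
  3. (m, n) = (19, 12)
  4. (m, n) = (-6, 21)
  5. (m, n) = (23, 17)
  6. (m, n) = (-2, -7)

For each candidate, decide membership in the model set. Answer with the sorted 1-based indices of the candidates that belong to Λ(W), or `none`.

λ' = (2−√8)/2 ≈ -0.41421.
candidate 1: (m,n)=(-6,-16) → π∥ = -6-16·λ ≈ -44.62742, π⊥ = -6-16·λ' ≈ 0.62742 ∈ [0.3, 1.7) ⇒ IN Λ
candidate 2: (m,n)=(5,12) → π∥ = 5+12·λ ≈ 33.97056, π⊥ = 5+12·λ' ≈ 0.02944 ∉ [0.3, 1.7) ⇒ out
candidate 3: (m,n)=(19,12) → π∥ = 19+12·λ ≈ 47.97056, π⊥ = 19+12·λ' ≈ 14.02944 ∉ [0.3, 1.7) ⇒ out
candidate 4: (m,n)=(-6,21) → π∥ = -6+21·λ ≈ 44.69848, π⊥ = -6+21·λ' ≈ -14.69848 ∉ [0.3, 1.7) ⇒ out
candidate 5: (m,n)=(23,17) → π∥ = 23+17·λ ≈ 64.04163, π⊥ = 23+17·λ' ≈ 15.95837 ∉ [0.3, 1.7) ⇒ out
candidate 6: (m,n)=(-2,-7) → π∥ = -2-7·λ ≈ -18.89949, π⊥ = -2-7·λ' ≈ 0.89949 ∈ [0.3, 1.7) ⇒ IN Λ

1, 6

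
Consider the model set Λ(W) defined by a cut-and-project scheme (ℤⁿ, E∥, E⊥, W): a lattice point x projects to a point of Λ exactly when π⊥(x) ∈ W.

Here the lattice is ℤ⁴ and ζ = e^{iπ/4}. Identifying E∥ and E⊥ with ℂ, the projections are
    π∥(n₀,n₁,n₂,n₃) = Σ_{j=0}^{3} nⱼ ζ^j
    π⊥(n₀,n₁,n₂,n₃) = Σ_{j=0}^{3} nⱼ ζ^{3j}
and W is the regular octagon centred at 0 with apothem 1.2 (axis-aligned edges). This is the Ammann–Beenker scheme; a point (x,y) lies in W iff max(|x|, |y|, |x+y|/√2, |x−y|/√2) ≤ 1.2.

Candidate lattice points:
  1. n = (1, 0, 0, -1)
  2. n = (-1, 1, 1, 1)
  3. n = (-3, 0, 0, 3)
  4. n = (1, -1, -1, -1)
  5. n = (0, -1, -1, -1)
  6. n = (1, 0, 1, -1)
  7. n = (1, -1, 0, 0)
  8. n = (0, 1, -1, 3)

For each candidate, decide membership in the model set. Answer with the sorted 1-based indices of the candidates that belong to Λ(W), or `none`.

With ζ = e^{iπ/4} the internal vectors are ζ^0,ζ^3,ζ^6,ζ^9.
#1 (1, 0, 0, -1): internal (0.292893, -0.707107); octagon support 0.707107 vs apothem 1.2 → ∈ W
#2 (-1, 1, 1, 1): internal (-1.000000, 0.414214); octagon support 1.000000 vs apothem 1.2 → ∈ W
#3 (-3, 0, 0, 3): internal (-0.878680, 2.121320); octagon support 2.121320 vs apothem 1.2 → ∉ W
#4 (1, -1, -1, -1): internal (1.000000, -0.414214); octagon support 1.000000 vs apothem 1.2 → ∈ W
#5 (0, -1, -1, -1): internal (0.000000, -0.414214); octagon support 0.414214 vs apothem 1.2 → ∈ W
#6 (1, 0, 1, -1): internal (0.292893, -1.707107); octagon support 1.707107 vs apothem 1.2 → ∉ W
#7 (1, -1, 0, 0): internal (1.707107, -0.707107); octagon support 1.707107 vs apothem 1.2 → ∉ W
#8 (0, 1, -1, 3): internal (1.414214, 3.828427); octagon support 3.828427 vs apothem 1.2 → ∉ W

1, 2, 4, 5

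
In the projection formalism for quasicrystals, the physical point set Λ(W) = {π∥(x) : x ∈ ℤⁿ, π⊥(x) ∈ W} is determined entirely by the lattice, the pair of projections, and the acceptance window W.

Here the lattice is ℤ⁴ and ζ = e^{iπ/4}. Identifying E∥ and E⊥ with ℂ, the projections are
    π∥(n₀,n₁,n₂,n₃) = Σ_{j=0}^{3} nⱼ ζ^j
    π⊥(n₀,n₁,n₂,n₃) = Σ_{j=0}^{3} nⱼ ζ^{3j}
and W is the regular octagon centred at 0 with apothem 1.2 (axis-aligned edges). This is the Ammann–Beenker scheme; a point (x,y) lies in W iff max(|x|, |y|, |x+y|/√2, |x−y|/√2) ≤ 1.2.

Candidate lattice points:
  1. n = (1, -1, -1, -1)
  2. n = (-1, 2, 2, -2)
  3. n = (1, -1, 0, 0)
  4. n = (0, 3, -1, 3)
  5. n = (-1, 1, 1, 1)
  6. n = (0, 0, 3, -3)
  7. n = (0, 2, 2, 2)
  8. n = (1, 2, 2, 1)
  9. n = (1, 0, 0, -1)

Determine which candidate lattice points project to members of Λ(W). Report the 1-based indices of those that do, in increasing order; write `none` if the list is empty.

π⊥(n) = n₀ + n₁ζ³ + n₂ζ⁶ + n₃ζ⁹ where ζ = e^{iπ/4}.
#1 (1, -1, -1, -1): internal (1.00000, -0.41421); octagon support 1.00000 vs apothem 1.2 → ∈ W
#2 (-1, 2, 2, -2): internal (-3.82843, -2.00000); octagon support 4.12132 vs apothem 1.2 → ∉ W
#3 (1, -1, 0, 0): internal (1.70711, -0.70711); octagon support 1.70711 vs apothem 1.2 → ∉ W
#4 (0, 3, -1, 3): internal (0.00000, 5.24264); octagon support 5.24264 vs apothem 1.2 → ∉ W
#5 (-1, 1, 1, 1): internal (-1.00000, 0.41421); octagon support 1.00000 vs apothem 1.2 → ∈ W
#6 (0, 0, 3, -3): internal (-2.12132, -5.12132); octagon support 5.12132 vs apothem 1.2 → ∉ W
#7 (0, 2, 2, 2): internal (0.00000, 0.82843); octagon support 0.82843 vs apothem 1.2 → ∈ W
#8 (1, 2, 2, 1): internal (0.29289, 0.12132); octagon support 0.29289 vs apothem 1.2 → ∈ W
#9 (1, 0, 0, -1): internal (0.29289, -0.70711); octagon support 0.70711 vs apothem 1.2 → ∈ W

1, 5, 7, 8, 9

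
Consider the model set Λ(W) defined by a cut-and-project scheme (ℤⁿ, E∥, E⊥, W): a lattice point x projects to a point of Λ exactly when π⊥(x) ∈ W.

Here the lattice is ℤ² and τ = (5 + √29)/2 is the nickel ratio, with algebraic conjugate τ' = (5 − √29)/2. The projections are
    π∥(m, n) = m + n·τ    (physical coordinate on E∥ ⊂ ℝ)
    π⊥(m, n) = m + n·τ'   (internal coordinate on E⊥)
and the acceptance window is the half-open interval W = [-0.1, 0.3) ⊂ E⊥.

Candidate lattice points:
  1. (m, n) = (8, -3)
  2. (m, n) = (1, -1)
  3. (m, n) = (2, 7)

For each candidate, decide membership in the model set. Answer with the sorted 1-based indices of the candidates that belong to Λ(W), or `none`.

Compute τ' = (5−√29)/2 = -0.1926, so π⊥(m,n) = m -0.1926·n.
#1 (8,-3): internal coord 8 + (-3)·τ' = +8.5777; +8.5777 ∉ [-0.1, 0.3) → out
#2 (1,-1): internal coord 1 + (-1)·τ' = +1.1926; +1.1926 ∉ [-0.1, 0.3) → out
#3 (2,7): internal coord 2 + (7)·τ' = +0.6519; +0.6519 ∉ [-0.1, 0.3) → out

none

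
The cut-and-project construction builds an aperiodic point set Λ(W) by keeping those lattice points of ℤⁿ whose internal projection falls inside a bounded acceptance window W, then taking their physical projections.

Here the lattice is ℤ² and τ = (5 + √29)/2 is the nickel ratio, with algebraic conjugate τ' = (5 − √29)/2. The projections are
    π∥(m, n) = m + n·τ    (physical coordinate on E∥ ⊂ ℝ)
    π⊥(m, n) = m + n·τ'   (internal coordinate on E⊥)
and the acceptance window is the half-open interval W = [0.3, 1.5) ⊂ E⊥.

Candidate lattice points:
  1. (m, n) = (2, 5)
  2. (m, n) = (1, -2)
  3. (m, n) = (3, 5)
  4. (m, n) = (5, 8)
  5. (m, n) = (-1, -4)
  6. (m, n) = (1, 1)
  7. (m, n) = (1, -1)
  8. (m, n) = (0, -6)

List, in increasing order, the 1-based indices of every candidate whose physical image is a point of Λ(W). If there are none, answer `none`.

1, 2, 6, 7, 8

τ' = (5−√29)/2 ≈ -0.192582.
[1] lift (2,5): star map gives 1.037088; window check 0.3 ≤ 1.037088 < 1.5 is true → IN Λ
[2] lift (1,-2): star map gives 1.385165; window check 0.3 ≤ 1.385165 < 1.5 is true → IN Λ
[3] lift (3,5): star map gives 2.037088; window check 0.3 ≤ 2.037088 < 1.5 is false → out
[4] lift (5,8): star map gives 3.459341; window check 0.3 ≤ 3.459341 < 1.5 is false → out
[5] lift (-1,-4): star map gives -0.229670; window check 0.3 ≤ -0.229670 < 1.5 is false → out
[6] lift (1,1): star map gives 0.807418; window check 0.3 ≤ 0.807418 < 1.5 is true → IN Λ
[7] lift (1,-1): star map gives 1.192582; window check 0.3 ≤ 1.192582 < 1.5 is true → IN Λ
[8] lift (0,-6): star map gives 1.155494; window check 0.3 ≤ 1.155494 < 1.5 is true → IN Λ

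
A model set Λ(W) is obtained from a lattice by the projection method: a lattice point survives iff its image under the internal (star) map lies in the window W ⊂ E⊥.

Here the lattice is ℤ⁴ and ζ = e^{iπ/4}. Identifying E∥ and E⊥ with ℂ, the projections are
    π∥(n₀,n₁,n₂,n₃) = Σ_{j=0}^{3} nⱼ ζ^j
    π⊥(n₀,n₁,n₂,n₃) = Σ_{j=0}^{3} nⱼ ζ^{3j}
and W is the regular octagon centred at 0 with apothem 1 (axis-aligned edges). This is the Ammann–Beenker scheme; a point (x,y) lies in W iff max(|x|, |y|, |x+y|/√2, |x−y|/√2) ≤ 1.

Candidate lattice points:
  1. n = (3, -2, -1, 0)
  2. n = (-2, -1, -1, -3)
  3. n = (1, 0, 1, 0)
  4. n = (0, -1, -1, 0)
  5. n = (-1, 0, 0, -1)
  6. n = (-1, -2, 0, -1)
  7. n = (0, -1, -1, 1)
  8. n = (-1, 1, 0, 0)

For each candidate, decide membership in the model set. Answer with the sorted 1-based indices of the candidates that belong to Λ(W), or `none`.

π⊥(n) = n₀ + n₁ζ³ + n₂ζ⁶ + n₃ζ⁹ where ζ = e^{iπ/4}.
#1 (3, -2, -1, 0): internal (4.41421, -0.41421); octagon support 4.41421 vs apothem 1 → ∉ W
#2 (-2, -1, -1, -3): internal (-3.41421, -1.82843); octagon support 3.70711 vs apothem 1 → ∉ W
#3 (1, 0, 1, 0): internal (1.00000, -1.00000); octagon support 1.41421 vs apothem 1 → ∉ W
#4 (0, -1, -1, 0): internal (0.70711, 0.29289); octagon support 0.70711 vs apothem 1 → ∈ W
#5 (-1, 0, 0, -1): internal (-1.70711, -0.70711); octagon support 1.70711 vs apothem 1 → ∉ W
#6 (-1, -2, 0, -1): internal (-0.29289, -2.12132); octagon support 2.12132 vs apothem 1 → ∉ W
#7 (0, -1, -1, 1): internal (1.41421, 1.00000); octagon support 1.70711 vs apothem 1 → ∉ W
#8 (-1, 1, 0, 0): internal (-1.70711, 0.70711); octagon support 1.70711 vs apothem 1 → ∉ W

4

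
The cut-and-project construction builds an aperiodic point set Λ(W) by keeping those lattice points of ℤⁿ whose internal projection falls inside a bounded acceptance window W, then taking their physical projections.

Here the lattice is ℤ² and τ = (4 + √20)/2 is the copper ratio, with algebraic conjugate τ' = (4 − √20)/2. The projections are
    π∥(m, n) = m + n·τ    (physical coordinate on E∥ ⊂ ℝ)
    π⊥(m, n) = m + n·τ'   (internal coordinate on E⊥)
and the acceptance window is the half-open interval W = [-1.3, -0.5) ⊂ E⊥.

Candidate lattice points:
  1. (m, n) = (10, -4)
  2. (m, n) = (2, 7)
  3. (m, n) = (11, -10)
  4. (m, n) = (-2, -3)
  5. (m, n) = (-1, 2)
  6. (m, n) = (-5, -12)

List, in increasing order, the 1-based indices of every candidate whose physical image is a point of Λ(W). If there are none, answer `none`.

4

Numerically τ ≈ 4.2361 and τ' = −1/τ ≈ -0.2361.
candidate 1: (m,n)=(10,-4) → π∥ = 10-4·τ ≈ -6.9443, π⊥ = 10-4·τ' ≈ 10.9443 ∉ [-1.3, -0.5) ⇒ out
candidate 2: (m,n)=(2,7) → π∥ = 2+7·τ ≈ 31.6525, π⊥ = 2+7·τ' ≈ 0.3475 ∉ [-1.3, -0.5) ⇒ out
candidate 3: (m,n)=(11,-10) → π∥ = 11-10·τ ≈ -31.3607, π⊥ = 11-10·τ' ≈ 13.3607 ∉ [-1.3, -0.5) ⇒ out
candidate 4: (m,n)=(-2,-3) → π∥ = -2-3·τ ≈ -14.7082, π⊥ = -2-3·τ' ≈ -1.2918 ∈ [-1.3, -0.5) ⇒ IN Λ
candidate 5: (m,n)=(-1,2) → π∥ = -1+2·τ ≈ 7.4721, π⊥ = -1+2·τ' ≈ -1.4721 ∉ [-1.3, -0.5) ⇒ out
candidate 6: (m,n)=(-5,-12) → π∥ = -5-12·τ ≈ -55.8328, π⊥ = -5-12·τ' ≈ -2.1672 ∉ [-1.3, -0.5) ⇒ out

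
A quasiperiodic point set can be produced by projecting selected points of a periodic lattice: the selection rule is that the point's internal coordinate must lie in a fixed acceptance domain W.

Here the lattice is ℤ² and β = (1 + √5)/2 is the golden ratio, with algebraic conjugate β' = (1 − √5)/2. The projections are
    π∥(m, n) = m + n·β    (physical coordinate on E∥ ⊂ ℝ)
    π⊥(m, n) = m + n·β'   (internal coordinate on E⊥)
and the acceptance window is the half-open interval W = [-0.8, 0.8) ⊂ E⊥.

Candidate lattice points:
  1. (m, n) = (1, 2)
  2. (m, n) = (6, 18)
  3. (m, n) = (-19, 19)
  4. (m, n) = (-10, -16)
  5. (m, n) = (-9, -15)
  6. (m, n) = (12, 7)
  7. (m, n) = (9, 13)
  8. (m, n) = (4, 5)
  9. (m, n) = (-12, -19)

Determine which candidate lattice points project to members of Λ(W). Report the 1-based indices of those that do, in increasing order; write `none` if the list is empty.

Numerically β ≈ 1.6180 and β' = −1/β ≈ -0.6180.
#1 (1,2): internal coord 1 + (2)·β' = -0.2361; -0.2361 ∈ [-0.8, 0.8) → IN Λ
#2 (6,18): internal coord 6 + (18)·β' = -5.1246; -5.1246 ∉ [-0.8, 0.8) → out
#3 (-19,19): internal coord -19 + (19)·β' = -30.7426; -30.7426 ∉ [-0.8, 0.8) → out
#4 (-10,-16): internal coord -10 + (-16)·β' = -0.1115; -0.1115 ∈ [-0.8, 0.8) → IN Λ
#5 (-9,-15): internal coord -9 + (-15)·β' = +0.2705; +0.2705 ∈ [-0.8, 0.8) → IN Λ
#6 (12,7): internal coord 12 + (7)·β' = +7.6738; +7.6738 ∉ [-0.8, 0.8) → out
#7 (9,13): internal coord 9 + (13)·β' = +0.9656; +0.9656 ∉ [-0.8, 0.8) → out
#8 (4,5): internal coord 4 + (5)·β' = +0.9098; +0.9098 ∉ [-0.8, 0.8) → out
#9 (-12,-19): internal coord -12 + (-19)·β' = -0.2574; -0.2574 ∈ [-0.8, 0.8) → IN Λ

1, 4, 5, 9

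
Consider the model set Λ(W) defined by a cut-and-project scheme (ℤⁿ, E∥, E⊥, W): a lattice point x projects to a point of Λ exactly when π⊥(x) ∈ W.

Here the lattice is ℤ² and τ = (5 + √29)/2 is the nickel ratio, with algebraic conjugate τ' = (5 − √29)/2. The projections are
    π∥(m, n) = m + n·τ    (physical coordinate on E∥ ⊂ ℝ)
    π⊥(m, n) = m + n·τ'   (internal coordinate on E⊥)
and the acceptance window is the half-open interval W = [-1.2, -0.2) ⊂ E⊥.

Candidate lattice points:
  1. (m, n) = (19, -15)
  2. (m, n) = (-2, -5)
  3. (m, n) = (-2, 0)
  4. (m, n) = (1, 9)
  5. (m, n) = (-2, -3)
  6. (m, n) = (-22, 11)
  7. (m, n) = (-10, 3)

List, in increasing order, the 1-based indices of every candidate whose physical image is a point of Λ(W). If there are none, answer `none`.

2, 4

Numerically τ ≈ 5.1926 and τ' = −1/τ ≈ -0.1926.
[1] lift (19,-15): star map gives 21.8887; window check -1.2 ≤ 21.8887 < -0.2 is false → out
[2] lift (-2,-5): star map gives -1.0371; window check -1.2 ≤ -1.0371 < -0.2 is true → IN Λ
[3] lift (-2,0): star map gives -2.0000; window check -1.2 ≤ -2.0000 < -0.2 is false → out
[4] lift (1,9): star map gives -0.7332; window check -1.2 ≤ -0.7332 < -0.2 is true → IN Λ
[5] lift (-2,-3): star map gives -1.4223; window check -1.2 ≤ -1.4223 < -0.2 is false → out
[6] lift (-22,11): star map gives -24.1184; window check -1.2 ≤ -24.1184 < -0.2 is false → out
[7] lift (-10,3): star map gives -10.5777; window check -1.2 ≤ -10.5777 < -0.2 is false → out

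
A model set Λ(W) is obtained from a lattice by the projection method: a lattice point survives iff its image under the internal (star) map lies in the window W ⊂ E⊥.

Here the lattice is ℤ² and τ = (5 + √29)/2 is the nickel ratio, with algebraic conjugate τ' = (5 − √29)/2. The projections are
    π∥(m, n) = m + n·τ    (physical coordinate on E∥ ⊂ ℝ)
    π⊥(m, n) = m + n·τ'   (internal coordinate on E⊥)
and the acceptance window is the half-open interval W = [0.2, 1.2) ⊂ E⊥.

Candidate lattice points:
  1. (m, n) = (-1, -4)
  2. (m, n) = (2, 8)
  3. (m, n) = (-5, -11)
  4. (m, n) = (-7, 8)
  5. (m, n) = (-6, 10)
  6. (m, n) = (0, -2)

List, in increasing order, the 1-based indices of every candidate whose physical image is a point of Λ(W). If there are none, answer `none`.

2, 6

Compute τ' = (5−√29)/2 = -0.1926, so π⊥(m,n) = m -0.1926·n.
[1] lift (-1,-4): star map gives -0.2297; window check 0.2 ≤ -0.2297 < 1.2 is false → out
[2] lift (2,8): star map gives 0.4593; window check 0.2 ≤ 0.4593 < 1.2 is true → IN Λ
[3] lift (-5,-11): star map gives -2.8816; window check 0.2 ≤ -2.8816 < 1.2 is false → out
[4] lift (-7,8): star map gives -8.5407; window check 0.2 ≤ -8.5407 < 1.2 is false → out
[5] lift (-6,10): star map gives -7.9258; window check 0.2 ≤ -7.9258 < 1.2 is false → out
[6] lift (0,-2): star map gives 0.3852; window check 0.2 ≤ 0.3852 < 1.2 is true → IN Λ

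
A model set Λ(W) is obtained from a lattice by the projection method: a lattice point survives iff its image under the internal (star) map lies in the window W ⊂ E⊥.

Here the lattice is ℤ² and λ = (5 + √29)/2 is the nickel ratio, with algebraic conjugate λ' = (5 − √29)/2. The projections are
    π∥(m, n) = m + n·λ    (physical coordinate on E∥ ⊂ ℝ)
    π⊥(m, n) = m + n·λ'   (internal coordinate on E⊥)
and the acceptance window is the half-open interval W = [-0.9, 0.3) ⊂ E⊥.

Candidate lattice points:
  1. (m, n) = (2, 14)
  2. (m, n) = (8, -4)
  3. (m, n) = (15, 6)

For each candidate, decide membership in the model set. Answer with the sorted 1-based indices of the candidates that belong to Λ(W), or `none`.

Compute λ' = (5−√29)/2 = -0.192582, so π⊥(m,n) = m -0.192582·n.
[1] lift (2,14): star map gives -0.696154; window check -0.9 ≤ -0.696154 < 0.3 is true → IN Λ
[2] lift (8,-4): star map gives 8.770330; window check -0.9 ≤ 8.770330 < 0.3 is false → out
[3] lift (15,6): star map gives 13.844506; window check -0.9 ≤ 13.844506 < 0.3 is false → out

1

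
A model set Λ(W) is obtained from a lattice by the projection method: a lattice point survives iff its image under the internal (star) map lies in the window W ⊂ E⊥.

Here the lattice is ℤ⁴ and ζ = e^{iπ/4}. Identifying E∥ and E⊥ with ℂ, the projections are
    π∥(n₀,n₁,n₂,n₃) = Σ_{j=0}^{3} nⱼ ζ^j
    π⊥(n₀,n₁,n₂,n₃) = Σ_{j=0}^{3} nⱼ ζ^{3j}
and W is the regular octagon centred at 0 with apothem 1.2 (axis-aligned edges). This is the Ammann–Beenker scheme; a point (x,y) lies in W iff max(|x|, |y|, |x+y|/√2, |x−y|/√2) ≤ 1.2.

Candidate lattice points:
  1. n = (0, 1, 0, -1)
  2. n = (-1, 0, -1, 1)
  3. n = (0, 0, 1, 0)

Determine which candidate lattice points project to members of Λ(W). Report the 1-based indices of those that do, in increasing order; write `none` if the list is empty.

3

π⊥(n) = n₀ + n₁ζ³ + n₂ζ⁶ + n₃ζ⁹ where ζ = e^{iπ/4}.
candidate 1: n = (0, 1, 0, -1) → π⊥ ≈ (-1.41421, +0.00000); max(|x|,|y|,|x±y|/√2) = 1.41421 > 1.2 ⇒ ∉ W
candidate 2: n = (-1, 0, -1, 1) → π⊥ ≈ (-0.29289, +1.70711); max(|x|,|y|,|x±y|/√2) = 1.70711 > 1.2 ⇒ ∉ W
candidate 3: n = (0, 0, 1, 0) → π⊥ ≈ (+0.00000, -1.00000); max(|x|,|y|,|x±y|/√2) = 1.00000 ≤ 1.2 ⇒ ∈ W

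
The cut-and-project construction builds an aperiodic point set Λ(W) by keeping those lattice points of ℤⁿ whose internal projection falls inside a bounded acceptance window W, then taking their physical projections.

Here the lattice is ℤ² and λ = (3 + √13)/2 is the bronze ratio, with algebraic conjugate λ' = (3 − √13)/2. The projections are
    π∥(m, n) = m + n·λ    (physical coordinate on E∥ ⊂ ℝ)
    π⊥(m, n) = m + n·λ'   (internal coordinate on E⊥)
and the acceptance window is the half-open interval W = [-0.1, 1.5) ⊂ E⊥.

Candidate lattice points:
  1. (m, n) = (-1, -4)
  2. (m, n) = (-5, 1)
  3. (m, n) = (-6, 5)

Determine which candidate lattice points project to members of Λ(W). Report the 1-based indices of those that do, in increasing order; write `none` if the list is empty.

1

Compute λ' = (3−√13)/2 = -0.30278, so π⊥(m,n) = m -0.30278·n.
candidate 1: (m,n)=(-1,-4) → π∥ = -1-4·λ ≈ -14.21110, π⊥ = -1-4·λ' ≈ 0.21110 ∈ [-0.1, 1.5) ⇒ IN Λ
candidate 2: (m,n)=(-5,1) → π∥ = -5+1·λ ≈ -1.69722, π⊥ = -5+1·λ' ≈ -5.30278 ∉ [-0.1, 1.5) ⇒ out
candidate 3: (m,n)=(-6,5) → π∥ = -6+5·λ ≈ 10.51388, π⊥ = -6+5·λ' ≈ -7.51388 ∉ [-0.1, 1.5) ⇒ out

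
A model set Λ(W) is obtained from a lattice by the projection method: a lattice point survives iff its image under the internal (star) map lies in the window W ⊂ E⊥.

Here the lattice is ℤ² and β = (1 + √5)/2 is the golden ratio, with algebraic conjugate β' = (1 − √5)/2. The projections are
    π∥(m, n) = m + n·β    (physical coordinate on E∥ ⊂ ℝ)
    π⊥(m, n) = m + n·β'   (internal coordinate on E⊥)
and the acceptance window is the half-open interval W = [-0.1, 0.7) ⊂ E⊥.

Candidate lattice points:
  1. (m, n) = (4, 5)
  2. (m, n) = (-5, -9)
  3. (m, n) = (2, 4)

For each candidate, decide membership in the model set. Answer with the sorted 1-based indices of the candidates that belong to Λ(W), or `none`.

β' = (1−√5)/2 ≈ -0.61803.
candidate 1: (m,n)=(4,5) → π∥ = 4+5·β ≈ 12.09017, π⊥ = 4+5·β' ≈ 0.90983 ∉ [-0.1, 0.7) ⇒ out
candidate 2: (m,n)=(-5,-9) → π∥ = -5-9·β ≈ -19.56231, π⊥ = -5-9·β' ≈ 0.56231 ∈ [-0.1, 0.7) ⇒ IN Λ
candidate 3: (m,n)=(2,4) → π∥ = 2+4·β ≈ 8.47214, π⊥ = 2+4·β' ≈ -0.47214 ∉ [-0.1, 0.7) ⇒ out

2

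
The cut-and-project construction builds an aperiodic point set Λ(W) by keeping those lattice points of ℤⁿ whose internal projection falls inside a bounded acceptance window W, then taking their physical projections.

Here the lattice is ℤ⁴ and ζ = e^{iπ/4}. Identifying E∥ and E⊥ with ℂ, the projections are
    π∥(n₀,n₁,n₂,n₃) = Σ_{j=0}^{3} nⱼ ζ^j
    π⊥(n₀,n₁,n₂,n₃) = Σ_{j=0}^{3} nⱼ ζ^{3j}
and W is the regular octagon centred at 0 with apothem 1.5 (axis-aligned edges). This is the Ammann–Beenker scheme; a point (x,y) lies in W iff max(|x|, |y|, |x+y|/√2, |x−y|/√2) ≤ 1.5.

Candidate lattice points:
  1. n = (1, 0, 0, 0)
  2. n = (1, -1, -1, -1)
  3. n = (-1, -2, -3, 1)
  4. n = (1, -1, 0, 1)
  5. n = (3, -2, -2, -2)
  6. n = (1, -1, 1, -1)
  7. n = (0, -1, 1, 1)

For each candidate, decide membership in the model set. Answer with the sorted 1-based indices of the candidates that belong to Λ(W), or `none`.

1, 2

π⊥(n) = n₀ + n₁ζ³ + n₂ζ⁶ + n₃ζ⁹ where ζ = e^{iπ/4}.
#1 (1, 0, 0, 0): internal (1.00000, 0.00000); octagon support 1.00000 vs apothem 1.5 → ∈ W
#2 (1, -1, -1, -1): internal (1.00000, -0.41421); octagon support 1.00000 vs apothem 1.5 → ∈ W
#3 (-1, -2, -3, 1): internal (1.12132, 2.29289); octagon support 2.41421 vs apothem 1.5 → ∉ W
#4 (1, -1, 0, 1): internal (2.41421, 0.00000); octagon support 2.41421 vs apothem 1.5 → ∉ W
#5 (3, -2, -2, -2): internal (3.00000, -0.82843); octagon support 3.00000 vs apothem 1.5 → ∉ W
#6 (1, -1, 1, -1): internal (1.00000, -2.41421); octagon support 2.41421 vs apothem 1.5 → ∉ W
#7 (0, -1, 1, 1): internal (1.41421, -1.00000); octagon support 1.70711 vs apothem 1.5 → ∉ W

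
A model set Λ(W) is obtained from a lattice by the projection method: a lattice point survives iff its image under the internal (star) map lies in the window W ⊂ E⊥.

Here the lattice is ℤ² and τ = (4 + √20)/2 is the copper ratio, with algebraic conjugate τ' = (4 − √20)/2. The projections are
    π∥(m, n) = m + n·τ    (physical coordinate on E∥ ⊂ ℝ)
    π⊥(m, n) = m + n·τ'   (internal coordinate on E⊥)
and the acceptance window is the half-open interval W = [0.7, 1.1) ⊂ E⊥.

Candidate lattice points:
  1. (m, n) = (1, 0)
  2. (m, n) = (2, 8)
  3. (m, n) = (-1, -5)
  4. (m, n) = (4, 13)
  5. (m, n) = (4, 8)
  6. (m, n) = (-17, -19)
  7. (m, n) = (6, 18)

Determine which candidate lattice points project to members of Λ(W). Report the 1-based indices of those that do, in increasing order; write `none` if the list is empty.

τ' = (4−√20)/2 ≈ -0.236068.
[1] lift (1,0): star map gives 1.000000; window check 0.7 ≤ 1.000000 < 1.1 is true → IN Λ
[2] lift (2,8): star map gives 0.111456; window check 0.7 ≤ 0.111456 < 1.1 is false → out
[3] lift (-1,-5): star map gives 0.180340; window check 0.7 ≤ 0.180340 < 1.1 is false → out
[4] lift (4,13): star map gives 0.931116; window check 0.7 ≤ 0.931116 < 1.1 is true → IN Λ
[5] lift (4,8): star map gives 2.111456; window check 0.7 ≤ 2.111456 < 1.1 is false → out
[6] lift (-17,-19): star map gives -12.514708; window check 0.7 ≤ -12.514708 < 1.1 is false → out
[7] lift (6,18): star map gives 1.750776; window check 0.7 ≤ 1.750776 < 1.1 is false → out

1, 4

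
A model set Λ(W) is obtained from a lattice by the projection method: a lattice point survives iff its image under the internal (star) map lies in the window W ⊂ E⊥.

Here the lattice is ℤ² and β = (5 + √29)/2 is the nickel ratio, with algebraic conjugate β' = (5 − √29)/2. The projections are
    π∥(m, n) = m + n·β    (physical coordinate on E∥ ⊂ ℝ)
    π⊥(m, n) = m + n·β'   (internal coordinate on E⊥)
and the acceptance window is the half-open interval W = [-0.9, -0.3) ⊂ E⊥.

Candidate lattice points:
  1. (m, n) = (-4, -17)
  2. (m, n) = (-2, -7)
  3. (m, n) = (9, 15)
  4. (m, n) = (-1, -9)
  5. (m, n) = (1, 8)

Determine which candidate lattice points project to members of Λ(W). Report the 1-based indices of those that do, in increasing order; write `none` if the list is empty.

β' = (5−√29)/2 ≈ -0.19258.
[1] lift (-4,-17): star map gives -0.72610; window check -0.9 ≤ -0.72610 < -0.3 is true → IN Λ
[2] lift (-2,-7): star map gives -0.65192; window check -0.9 ≤ -0.65192 < -0.3 is true → IN Λ
[3] lift (9,15): star map gives 6.11126; window check -0.9 ≤ 6.11126 < -0.3 is false → out
[4] lift (-1,-9): star map gives 0.73324; window check -0.9 ≤ 0.73324 < -0.3 is false → out
[5] lift (1,8): star map gives -0.54066; window check -0.9 ≤ -0.54066 < -0.3 is true → IN Λ

1, 2, 5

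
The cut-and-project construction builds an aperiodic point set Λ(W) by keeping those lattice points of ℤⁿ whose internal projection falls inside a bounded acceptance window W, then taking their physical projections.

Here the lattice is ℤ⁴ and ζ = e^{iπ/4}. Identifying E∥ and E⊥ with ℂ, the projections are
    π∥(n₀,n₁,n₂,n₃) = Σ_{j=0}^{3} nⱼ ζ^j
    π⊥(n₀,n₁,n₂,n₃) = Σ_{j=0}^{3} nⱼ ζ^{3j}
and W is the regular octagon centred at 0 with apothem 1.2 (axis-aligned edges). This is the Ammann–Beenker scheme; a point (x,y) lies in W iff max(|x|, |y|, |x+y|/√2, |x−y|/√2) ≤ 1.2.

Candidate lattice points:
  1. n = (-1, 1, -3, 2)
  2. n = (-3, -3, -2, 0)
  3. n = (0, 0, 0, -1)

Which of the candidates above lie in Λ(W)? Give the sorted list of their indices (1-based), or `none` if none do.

2, 3

With ζ = e^{iπ/4} the internal vectors are ζ^0,ζ^3,ζ^6,ζ^9.
#1 (-1, 1, -3, 2): internal (-0.2929, 5.1213); octagon support 5.1213 vs apothem 1.2 → ∉ W
#2 (-3, -3, -2, 0): internal (-0.8787, -0.1213); octagon support 0.8787 vs apothem 1.2 → ∈ W
#3 (0, 0, 0, -1): internal (-0.7071, -0.7071); octagon support 1.0000 vs apothem 1.2 → ∈ W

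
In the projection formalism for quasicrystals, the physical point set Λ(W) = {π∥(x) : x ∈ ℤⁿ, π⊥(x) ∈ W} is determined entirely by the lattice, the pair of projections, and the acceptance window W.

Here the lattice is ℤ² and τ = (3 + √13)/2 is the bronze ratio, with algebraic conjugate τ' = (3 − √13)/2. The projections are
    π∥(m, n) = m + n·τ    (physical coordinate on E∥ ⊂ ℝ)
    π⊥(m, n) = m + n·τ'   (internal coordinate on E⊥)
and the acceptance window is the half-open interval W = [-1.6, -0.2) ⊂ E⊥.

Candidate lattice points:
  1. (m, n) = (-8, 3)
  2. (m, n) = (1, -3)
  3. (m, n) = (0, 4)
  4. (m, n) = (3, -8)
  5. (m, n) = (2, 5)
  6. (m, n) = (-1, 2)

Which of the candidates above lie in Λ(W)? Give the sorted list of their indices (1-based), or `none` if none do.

3

Numerically τ ≈ 3.302776 and τ' = −1/τ ≈ -0.302776.
#1 (-8,3): internal coord -8 + (3)·τ' = -8.908327; -8.908327 ∉ [-1.6, -0.2) → out
#2 (1,-3): internal coord 1 + (-3)·τ' = +1.908327; +1.908327 ∉ [-1.6, -0.2) → out
#3 (0,4): internal coord 0 + (4)·τ' = -1.211103; -1.211103 ∈ [-1.6, -0.2) → IN Λ
#4 (3,-8): internal coord 3 + (-8)·τ' = +5.422205; +5.422205 ∉ [-1.6, -0.2) → out
#5 (2,5): internal coord 2 + (5)·τ' = +0.486122; +0.486122 ∉ [-1.6, -0.2) → out
#6 (-1,2): internal coord -1 + (2)·τ' = -1.605551; -1.605551 ∉ [-1.6, -0.2) → out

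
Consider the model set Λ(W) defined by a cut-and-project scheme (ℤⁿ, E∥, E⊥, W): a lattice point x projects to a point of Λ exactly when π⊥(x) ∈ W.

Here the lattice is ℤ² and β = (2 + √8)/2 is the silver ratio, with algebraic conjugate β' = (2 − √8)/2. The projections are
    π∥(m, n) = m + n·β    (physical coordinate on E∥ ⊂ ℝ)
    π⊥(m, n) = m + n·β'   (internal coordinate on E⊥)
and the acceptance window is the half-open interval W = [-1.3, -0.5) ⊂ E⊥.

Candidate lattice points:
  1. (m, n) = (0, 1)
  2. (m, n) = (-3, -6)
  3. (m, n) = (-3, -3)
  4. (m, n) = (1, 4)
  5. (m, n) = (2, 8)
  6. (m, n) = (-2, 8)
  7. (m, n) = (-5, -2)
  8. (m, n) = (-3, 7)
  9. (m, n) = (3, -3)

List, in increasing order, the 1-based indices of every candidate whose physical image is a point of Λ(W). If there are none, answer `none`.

2, 4

Numerically β ≈ 2.4142 and β' = −1/β ≈ -0.4142.
#1 (0,1): internal coord 0 + (1)·β' = -0.4142; -0.4142 ∉ [-1.3, -0.5) → out
#2 (-3,-6): internal coord -3 + (-6)·β' = -0.5147; -0.5147 ∈ [-1.3, -0.5) → IN Λ
#3 (-3,-3): internal coord -3 + (-3)·β' = -1.7574; -1.7574 ∉ [-1.3, -0.5) → out
#4 (1,4): internal coord 1 + (4)·β' = -0.6569; -0.6569 ∈ [-1.3, -0.5) → IN Λ
#5 (2,8): internal coord 2 + (8)·β' = -1.3137; -1.3137 ∉ [-1.3, -0.5) → out
#6 (-2,8): internal coord -2 + (8)·β' = -5.3137; -5.3137 ∉ [-1.3, -0.5) → out
#7 (-5,-2): internal coord -5 + (-2)·β' = -4.1716; -4.1716 ∉ [-1.3, -0.5) → out
#8 (-3,7): internal coord -3 + (7)·β' = -5.8995; -5.8995 ∉ [-1.3, -0.5) → out
#9 (3,-3): internal coord 3 + (-3)·β' = +4.2426; +4.2426 ∉ [-1.3, -0.5) → out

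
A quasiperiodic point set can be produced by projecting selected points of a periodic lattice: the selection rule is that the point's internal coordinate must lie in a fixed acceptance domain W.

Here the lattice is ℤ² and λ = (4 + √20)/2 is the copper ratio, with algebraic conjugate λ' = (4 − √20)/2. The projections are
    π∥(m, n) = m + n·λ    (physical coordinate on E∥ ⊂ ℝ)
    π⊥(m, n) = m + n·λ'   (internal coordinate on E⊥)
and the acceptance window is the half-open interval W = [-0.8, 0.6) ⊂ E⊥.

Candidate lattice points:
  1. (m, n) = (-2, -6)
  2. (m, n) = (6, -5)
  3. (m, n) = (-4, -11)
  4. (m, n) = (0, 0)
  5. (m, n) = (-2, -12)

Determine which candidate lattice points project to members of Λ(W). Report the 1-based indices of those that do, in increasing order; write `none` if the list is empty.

1, 4

Compute λ' = (4−√20)/2 = -0.2361, so π⊥(m,n) = m -0.2361·n.
[1] lift (-2,-6): star map gives -0.5836; window check -0.8 ≤ -0.5836 < 0.6 is true → IN Λ
[2] lift (6,-5): star map gives 7.1803; window check -0.8 ≤ 7.1803 < 0.6 is false → out
[3] lift (-4,-11): star map gives -1.4033; window check -0.8 ≤ -1.4033 < 0.6 is false → out
[4] lift (0,0): star map gives 0.0000; window check -0.8 ≤ 0.0000 < 0.6 is true → IN Λ
[5] lift (-2,-12): star map gives 0.8328; window check -0.8 ≤ 0.8328 < 0.6 is false → out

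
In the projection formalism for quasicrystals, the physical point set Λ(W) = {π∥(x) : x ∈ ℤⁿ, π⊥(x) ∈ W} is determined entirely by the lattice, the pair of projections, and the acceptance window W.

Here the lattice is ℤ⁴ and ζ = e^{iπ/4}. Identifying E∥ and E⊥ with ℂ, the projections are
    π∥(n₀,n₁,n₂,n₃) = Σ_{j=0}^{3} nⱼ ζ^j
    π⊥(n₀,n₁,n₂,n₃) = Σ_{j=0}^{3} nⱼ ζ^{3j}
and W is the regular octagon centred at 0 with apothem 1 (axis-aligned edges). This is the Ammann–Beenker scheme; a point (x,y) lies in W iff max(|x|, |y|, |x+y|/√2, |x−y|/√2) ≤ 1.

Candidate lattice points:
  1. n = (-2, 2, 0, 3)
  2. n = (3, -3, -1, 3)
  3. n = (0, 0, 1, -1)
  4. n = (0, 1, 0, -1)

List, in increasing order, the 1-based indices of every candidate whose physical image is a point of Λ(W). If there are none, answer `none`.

none

π⊥(n) = n₀ + n₁ζ³ + n₂ζ⁶ + n₃ζ⁹ where ζ = e^{iπ/4}.
#1 (-2, 2, 0, 3): internal (-1.292893, 3.535534); octagon support 3.535534 vs apothem 1 → ∉ W
#2 (3, -3, -1, 3): internal (7.242641, 1.000000); octagon support 7.242641 vs apothem 1 → ∉ W
#3 (0, 0, 1, -1): internal (-0.707107, -1.707107); octagon support 1.707107 vs apothem 1 → ∉ W
#4 (0, 1, 0, -1): internal (-1.414214, 0.000000); octagon support 1.414214 vs apothem 1 → ∉ W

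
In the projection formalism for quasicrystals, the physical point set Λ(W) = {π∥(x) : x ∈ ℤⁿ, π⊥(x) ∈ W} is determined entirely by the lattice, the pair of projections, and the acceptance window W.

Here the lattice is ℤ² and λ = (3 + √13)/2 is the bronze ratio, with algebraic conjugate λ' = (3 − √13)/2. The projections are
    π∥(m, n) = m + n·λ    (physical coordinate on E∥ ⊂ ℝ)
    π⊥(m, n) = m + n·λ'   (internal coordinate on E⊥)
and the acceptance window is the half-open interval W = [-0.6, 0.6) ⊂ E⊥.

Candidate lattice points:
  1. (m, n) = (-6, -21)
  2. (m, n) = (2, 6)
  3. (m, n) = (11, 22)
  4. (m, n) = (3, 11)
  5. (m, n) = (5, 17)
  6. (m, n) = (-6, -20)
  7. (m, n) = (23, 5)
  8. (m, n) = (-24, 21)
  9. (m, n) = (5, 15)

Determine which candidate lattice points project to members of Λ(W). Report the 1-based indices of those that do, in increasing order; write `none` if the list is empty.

1, 2, 4, 5, 6, 9

Compute λ' = (3−√13)/2 = -0.3028, so π⊥(m,n) = m -0.3028·n.
#1 (-6,-21): internal coord -6 + (-21)·λ' = +0.3583; +0.3583 ∈ [-0.6, 0.6) → IN Λ
#2 (2,6): internal coord 2 + (6)·λ' = +0.1833; +0.1833 ∈ [-0.6, 0.6) → IN Λ
#3 (11,22): internal coord 11 + (22)·λ' = +4.3389; +4.3389 ∉ [-0.6, 0.6) → out
#4 (3,11): internal coord 3 + (11)·λ' = -0.3305; -0.3305 ∈ [-0.6, 0.6) → IN Λ
#5 (5,17): internal coord 5 + (17)·λ' = -0.1472; -0.1472 ∈ [-0.6, 0.6) → IN Λ
#6 (-6,-20): internal coord -6 + (-20)·λ' = +0.0555; +0.0555 ∈ [-0.6, 0.6) → IN Λ
#7 (23,5): internal coord 23 + (5)·λ' = +21.4861; +21.4861 ∉ [-0.6, 0.6) → out
#8 (-24,21): internal coord -24 + (21)·λ' = -30.3583; -30.3583 ∉ [-0.6, 0.6) → out
#9 (5,15): internal coord 5 + (15)·λ' = +0.4584; +0.4584 ∈ [-0.6, 0.6) → IN Λ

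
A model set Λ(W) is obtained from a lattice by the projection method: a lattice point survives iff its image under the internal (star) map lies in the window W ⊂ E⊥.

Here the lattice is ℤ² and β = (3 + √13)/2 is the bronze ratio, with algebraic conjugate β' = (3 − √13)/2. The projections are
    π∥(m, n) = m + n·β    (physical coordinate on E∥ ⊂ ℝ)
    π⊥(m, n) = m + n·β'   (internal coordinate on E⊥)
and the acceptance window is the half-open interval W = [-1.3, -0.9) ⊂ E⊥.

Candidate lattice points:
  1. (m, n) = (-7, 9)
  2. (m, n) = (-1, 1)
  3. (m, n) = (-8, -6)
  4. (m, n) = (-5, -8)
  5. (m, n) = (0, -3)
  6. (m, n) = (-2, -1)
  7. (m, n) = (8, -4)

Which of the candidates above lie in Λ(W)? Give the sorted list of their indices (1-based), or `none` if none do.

none

Compute β' = (3−√13)/2 = -0.30278, so π⊥(m,n) = m -0.30278·n.
candidate 1: (m,n)=(-7,9) → π∥ = -7+9·β ≈ 22.72498, π⊥ = -7+9·β' ≈ -9.72498 ∉ [-1.3, -0.9) ⇒ out
candidate 2: (m,n)=(-1,1) → π∥ = -1+1·β ≈ 2.30278, π⊥ = -1+1·β' ≈ -1.30278 ∉ [-1.3, -0.9) ⇒ out
candidate 3: (m,n)=(-8,-6) → π∥ = -8-6·β ≈ -27.81665, π⊥ = -8-6·β' ≈ -6.18335 ∉ [-1.3, -0.9) ⇒ out
candidate 4: (m,n)=(-5,-8) → π∥ = -5-8·β ≈ -31.42221, π⊥ = -5-8·β' ≈ -2.57779 ∉ [-1.3, -0.9) ⇒ out
candidate 5: (m,n)=(0,-3) → π∥ = 0-3·β ≈ -9.90833, π⊥ = 0-3·β' ≈ 0.90833 ∉ [-1.3, -0.9) ⇒ out
candidate 6: (m,n)=(-2,-1) → π∥ = -2-1·β ≈ -5.30278, π⊥ = -2-1·β' ≈ -1.69722 ∉ [-1.3, -0.9) ⇒ out
candidate 7: (m,n)=(8,-4) → π∥ = 8-4·β ≈ -5.21110, π⊥ = 8-4·β' ≈ 9.21110 ∉ [-1.3, -0.9) ⇒ out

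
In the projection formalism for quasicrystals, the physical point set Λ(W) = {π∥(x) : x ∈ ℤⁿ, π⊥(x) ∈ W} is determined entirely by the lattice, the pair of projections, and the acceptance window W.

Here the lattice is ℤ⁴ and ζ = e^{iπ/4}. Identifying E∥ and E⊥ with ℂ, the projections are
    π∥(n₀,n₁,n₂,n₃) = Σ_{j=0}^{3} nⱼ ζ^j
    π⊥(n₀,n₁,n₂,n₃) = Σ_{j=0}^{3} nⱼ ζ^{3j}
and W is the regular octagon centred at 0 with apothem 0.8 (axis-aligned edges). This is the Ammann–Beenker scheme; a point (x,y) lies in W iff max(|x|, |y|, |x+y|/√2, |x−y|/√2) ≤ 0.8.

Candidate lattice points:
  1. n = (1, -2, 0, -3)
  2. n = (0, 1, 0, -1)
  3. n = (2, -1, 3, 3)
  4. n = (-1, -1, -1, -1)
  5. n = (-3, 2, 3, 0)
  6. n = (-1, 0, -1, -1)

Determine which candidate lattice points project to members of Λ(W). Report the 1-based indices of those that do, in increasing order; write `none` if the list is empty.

With ζ = e^{iπ/4} the internal vectors are ζ^0,ζ^3,ζ^6,ζ^9.
#1 (1, -2, 0, -3): internal (0.292893, -3.535534); octagon support 3.535534 vs apothem 0.8 → ∉ W
#2 (0, 1, 0, -1): internal (-1.414214, 0.000000); octagon support 1.414214 vs apothem 0.8 → ∉ W
#3 (2, -1, 3, 3): internal (4.828427, -1.585786); octagon support 4.828427 vs apothem 0.8 → ∉ W
#4 (-1, -1, -1, -1): internal (-1.000000, -0.414214); octagon support 1.000000 vs apothem 0.8 → ∉ W
#5 (-3, 2, 3, 0): internal (-4.414214, -1.585786); octagon support 4.414214 vs apothem 0.8 → ∉ W
#6 (-1, 0, -1, -1): internal (-1.707107, 0.292893); octagon support 1.707107 vs apothem 0.8 → ∉ W

none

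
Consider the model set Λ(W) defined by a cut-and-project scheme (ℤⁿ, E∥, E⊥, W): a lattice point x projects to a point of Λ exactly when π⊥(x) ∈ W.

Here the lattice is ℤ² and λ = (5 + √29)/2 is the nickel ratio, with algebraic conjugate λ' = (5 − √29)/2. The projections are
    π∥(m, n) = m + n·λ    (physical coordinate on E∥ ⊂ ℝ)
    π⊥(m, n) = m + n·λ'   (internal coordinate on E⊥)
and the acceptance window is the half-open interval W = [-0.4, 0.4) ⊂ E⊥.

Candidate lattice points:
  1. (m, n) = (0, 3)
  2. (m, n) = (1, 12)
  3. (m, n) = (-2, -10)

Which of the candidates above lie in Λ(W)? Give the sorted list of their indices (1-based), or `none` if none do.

3

Compute λ' = (5−√29)/2 = -0.1926, so π⊥(m,n) = m -0.1926·n.
candidate 1: (m,n)=(0,3) → π∥ = 0+3·λ ≈ 15.5777, π⊥ = 0+3·λ' ≈ -0.5777 ∉ [-0.4, 0.4) ⇒ out
candidate 2: (m,n)=(1,12) → π∥ = 1+12·λ ≈ 63.3110, π⊥ = 1+12·λ' ≈ -1.3110 ∉ [-0.4, 0.4) ⇒ out
candidate 3: (m,n)=(-2,-10) → π∥ = -2-10·λ ≈ -53.9258, π⊥ = -2-10·λ' ≈ -0.0742 ∈ [-0.4, 0.4) ⇒ IN Λ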